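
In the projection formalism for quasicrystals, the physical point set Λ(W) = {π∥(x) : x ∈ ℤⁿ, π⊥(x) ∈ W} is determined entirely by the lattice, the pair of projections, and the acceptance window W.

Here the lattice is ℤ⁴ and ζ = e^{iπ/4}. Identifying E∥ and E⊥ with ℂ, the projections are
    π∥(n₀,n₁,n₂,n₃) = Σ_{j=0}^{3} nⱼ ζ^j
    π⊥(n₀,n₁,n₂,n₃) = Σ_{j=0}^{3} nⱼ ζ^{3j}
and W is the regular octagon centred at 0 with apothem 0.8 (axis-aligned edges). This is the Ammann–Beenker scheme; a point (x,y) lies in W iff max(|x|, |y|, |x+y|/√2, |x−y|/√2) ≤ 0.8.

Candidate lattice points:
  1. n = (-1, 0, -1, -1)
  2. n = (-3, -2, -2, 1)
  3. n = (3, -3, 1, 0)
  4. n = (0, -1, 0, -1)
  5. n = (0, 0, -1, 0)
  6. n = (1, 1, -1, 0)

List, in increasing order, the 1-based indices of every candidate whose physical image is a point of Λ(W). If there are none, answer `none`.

With ζ = e^{iπ/4} the internal vectors are ζ^0,ζ^3,ζ^6,ζ^9.
candidate 1: n = (-1, 0, -1, -1) → π⊥ ≈ (-1.70711, +0.29289); max(|x|,|y|,|x±y|/√2) = 1.70711 > 0.8 ⇒ ∉ W
candidate 2: n = (-3, -2, -2, 1) → π⊥ ≈ (-0.87868, +1.29289); max(|x|,|y|,|x±y|/√2) = 1.53553 > 0.8 ⇒ ∉ W
candidate 3: n = (3, -3, 1, 0) → π⊥ ≈ (+5.12132, -3.12132); max(|x|,|y|,|x±y|/√2) = 5.82843 > 0.8 ⇒ ∉ W
candidate 4: n = (0, -1, 0, -1) → π⊥ ≈ (+0.00000, -1.41421); max(|x|,|y|,|x±y|/√2) = 1.41421 > 0.8 ⇒ ∉ W
candidate 5: n = (0, 0, -1, 0) → π⊥ ≈ (+0.00000, +1.00000); max(|x|,|y|,|x±y|/√2) = 1.00000 > 0.8 ⇒ ∉ W
candidate 6: n = (1, 1, -1, 0) → π⊥ ≈ (+0.29289, +1.70711); max(|x|,|y|,|x±y|/√2) = 1.70711 > 0.8 ⇒ ∉ W

none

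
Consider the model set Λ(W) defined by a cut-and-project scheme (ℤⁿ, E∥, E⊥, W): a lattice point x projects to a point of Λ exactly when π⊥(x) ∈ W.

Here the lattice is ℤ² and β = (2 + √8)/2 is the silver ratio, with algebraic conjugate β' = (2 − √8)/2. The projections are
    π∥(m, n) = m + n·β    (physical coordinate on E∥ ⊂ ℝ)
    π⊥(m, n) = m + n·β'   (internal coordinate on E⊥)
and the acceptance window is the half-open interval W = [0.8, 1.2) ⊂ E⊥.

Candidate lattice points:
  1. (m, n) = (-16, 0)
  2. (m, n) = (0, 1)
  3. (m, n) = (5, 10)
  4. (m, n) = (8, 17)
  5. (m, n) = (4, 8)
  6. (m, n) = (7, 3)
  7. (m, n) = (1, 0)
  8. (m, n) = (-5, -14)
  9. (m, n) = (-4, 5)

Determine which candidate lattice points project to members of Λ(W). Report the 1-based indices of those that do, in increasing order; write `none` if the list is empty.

β' = (2−√8)/2 ≈ -0.41421.
[1] lift (-16,0): star map gives -16.00000; window check 0.8 ≤ -16.00000 < 1.2 is false → out
[2] lift (0,1): star map gives -0.41421; window check 0.8 ≤ -0.41421 < 1.2 is false → out
[3] lift (5,10): star map gives 0.85786; window check 0.8 ≤ 0.85786 < 1.2 is true → IN Λ
[4] lift (8,17): star map gives 0.95837; window check 0.8 ≤ 0.95837 < 1.2 is true → IN Λ
[5] lift (4,8): star map gives 0.68629; window check 0.8 ≤ 0.68629 < 1.2 is false → out
[6] lift (7,3): star map gives 5.75736; window check 0.8 ≤ 5.75736 < 1.2 is false → out
[7] lift (1,0): star map gives 1.00000; window check 0.8 ≤ 1.00000 < 1.2 is true → IN Λ
[8] lift (-5,-14): star map gives 0.79899; window check 0.8 ≤ 0.79899 < 1.2 is false → out
[9] lift (-4,5): star map gives -6.07107; window check 0.8 ≤ -6.07107 < 1.2 is false → out

3, 4, 7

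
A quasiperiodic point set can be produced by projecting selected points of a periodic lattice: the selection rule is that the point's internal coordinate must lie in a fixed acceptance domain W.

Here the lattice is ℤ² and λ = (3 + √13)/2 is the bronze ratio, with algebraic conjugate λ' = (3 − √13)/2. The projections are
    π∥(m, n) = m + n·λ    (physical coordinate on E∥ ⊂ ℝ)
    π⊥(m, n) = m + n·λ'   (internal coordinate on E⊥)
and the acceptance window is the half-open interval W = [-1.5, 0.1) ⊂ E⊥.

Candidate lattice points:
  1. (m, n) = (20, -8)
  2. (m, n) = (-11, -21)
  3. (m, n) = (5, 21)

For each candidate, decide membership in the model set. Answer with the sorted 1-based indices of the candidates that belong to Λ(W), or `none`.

3

Numerically λ ≈ 3.30278 and λ' = −1/λ ≈ -0.30278.
[1] lift (20,-8): star map gives 22.42221; window check -1.5 ≤ 22.42221 < 0.1 is false → out
[2] lift (-11,-21): star map gives -4.64171; window check -1.5 ≤ -4.64171 < 0.1 is false → out
[3] lift (5,21): star map gives -1.35829; window check -1.5 ≤ -1.35829 < 0.1 is true → IN Λ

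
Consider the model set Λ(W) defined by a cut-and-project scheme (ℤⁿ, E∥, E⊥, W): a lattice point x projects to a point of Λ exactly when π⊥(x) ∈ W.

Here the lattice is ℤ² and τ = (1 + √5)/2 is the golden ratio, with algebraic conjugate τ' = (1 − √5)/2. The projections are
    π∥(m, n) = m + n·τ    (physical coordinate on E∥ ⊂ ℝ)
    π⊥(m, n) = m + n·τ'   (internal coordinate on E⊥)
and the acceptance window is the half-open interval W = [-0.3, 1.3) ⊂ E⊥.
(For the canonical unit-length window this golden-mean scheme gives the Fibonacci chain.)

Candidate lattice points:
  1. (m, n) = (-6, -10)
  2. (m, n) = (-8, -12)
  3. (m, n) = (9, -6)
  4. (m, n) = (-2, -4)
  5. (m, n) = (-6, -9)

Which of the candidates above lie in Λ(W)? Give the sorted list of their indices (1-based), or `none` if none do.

1, 4

Numerically τ ≈ 1.618034 and τ' = −1/τ ≈ -0.618034.
[1] lift (-6,-10): star map gives 0.180340; window check -0.3 ≤ 0.180340 < 1.3 is true → IN Λ
[2] lift (-8,-12): star map gives -0.583592; window check -0.3 ≤ -0.583592 < 1.3 is false → out
[3] lift (9,-6): star map gives 12.708204; window check -0.3 ≤ 12.708204 < 1.3 is false → out
[4] lift (-2,-4): star map gives 0.472136; window check -0.3 ≤ 0.472136 < 1.3 is true → IN Λ
[5] lift (-6,-9): star map gives -0.437694; window check -0.3 ≤ -0.437694 < 1.3 is false → out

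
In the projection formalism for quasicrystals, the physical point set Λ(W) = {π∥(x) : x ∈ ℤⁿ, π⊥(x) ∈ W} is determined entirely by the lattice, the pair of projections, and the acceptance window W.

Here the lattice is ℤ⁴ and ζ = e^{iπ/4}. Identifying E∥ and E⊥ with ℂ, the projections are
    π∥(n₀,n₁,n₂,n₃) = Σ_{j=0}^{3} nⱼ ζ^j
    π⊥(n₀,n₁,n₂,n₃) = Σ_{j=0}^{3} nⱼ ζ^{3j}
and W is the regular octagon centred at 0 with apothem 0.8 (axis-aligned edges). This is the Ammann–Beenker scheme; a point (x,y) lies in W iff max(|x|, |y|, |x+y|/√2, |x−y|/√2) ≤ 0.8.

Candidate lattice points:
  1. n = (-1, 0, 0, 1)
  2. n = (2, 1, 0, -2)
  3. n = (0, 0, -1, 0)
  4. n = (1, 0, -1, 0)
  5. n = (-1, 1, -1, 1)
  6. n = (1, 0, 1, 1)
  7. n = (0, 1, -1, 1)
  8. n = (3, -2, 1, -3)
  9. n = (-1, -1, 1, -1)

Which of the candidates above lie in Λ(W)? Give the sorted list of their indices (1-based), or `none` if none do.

With ζ = e^{iπ/4} the internal vectors are ζ^0,ζ^3,ζ^6,ζ^9.
#1 (-1, 0, 0, 1): internal (-0.292893, 0.707107); octagon support 0.707107 vs apothem 0.8 → ∈ W
#2 (2, 1, 0, -2): internal (-0.121320, -0.707107); octagon support 0.707107 vs apothem 0.8 → ∈ W
#3 (0, 0, -1, 0): internal (0.000000, 1.000000); octagon support 1.000000 vs apothem 0.8 → ∉ W
#4 (1, 0, -1, 0): internal (1.000000, 1.000000); octagon support 1.414214 vs apothem 0.8 → ∉ W
#5 (-1, 1, -1, 1): internal (-1.000000, 2.414214); octagon support 2.414214 vs apothem 0.8 → ∉ W
#6 (1, 0, 1, 1): internal (1.707107, -0.292893); octagon support 1.707107 vs apothem 0.8 → ∉ W
#7 (0, 1, -1, 1): internal (0.000000, 2.414214); octagon support 2.414214 vs apothem 0.8 → ∉ W
#8 (3, -2, 1, -3): internal (2.292893, -4.535534); octagon support 4.828427 vs apothem 0.8 → ∉ W
#9 (-1, -1, 1, -1): internal (-1.000000, -2.414214); octagon support 2.414214 vs apothem 0.8 → ∉ W

1, 2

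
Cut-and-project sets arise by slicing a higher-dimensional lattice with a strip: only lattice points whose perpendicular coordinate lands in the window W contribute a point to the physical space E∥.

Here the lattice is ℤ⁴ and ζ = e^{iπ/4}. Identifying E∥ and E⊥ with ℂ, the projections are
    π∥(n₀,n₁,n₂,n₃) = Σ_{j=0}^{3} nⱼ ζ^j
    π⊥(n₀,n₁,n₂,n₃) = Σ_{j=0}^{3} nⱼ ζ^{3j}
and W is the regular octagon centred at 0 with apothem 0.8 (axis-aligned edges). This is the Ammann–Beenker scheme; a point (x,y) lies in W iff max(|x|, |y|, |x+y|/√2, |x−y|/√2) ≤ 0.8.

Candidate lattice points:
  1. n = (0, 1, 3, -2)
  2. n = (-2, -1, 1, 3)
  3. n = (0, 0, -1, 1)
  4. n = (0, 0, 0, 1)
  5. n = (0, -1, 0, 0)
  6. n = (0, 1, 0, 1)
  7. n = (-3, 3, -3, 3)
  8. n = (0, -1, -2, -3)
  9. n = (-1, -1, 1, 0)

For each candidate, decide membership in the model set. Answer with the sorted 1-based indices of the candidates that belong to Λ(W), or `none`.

π⊥(n) = n₀ + n₁ζ³ + n₂ζ⁶ + n₃ζ⁹ where ζ = e^{iπ/4}.
#1 (0, 1, 3, -2): internal (-2.1213, -3.7071); octagon support 4.1213 vs apothem 0.8 → ∉ W
#2 (-2, -1, 1, 3): internal (0.8284, 0.4142); octagon support 0.8787 vs apothem 0.8 → ∉ W
#3 (0, 0, -1, 1): internal (0.7071, 1.7071); octagon support 1.7071 vs apothem 0.8 → ∉ W
#4 (0, 0, 0, 1): internal (0.7071, 0.7071); octagon support 1.0000 vs apothem 0.8 → ∉ W
#5 (0, -1, 0, 0): internal (0.7071, -0.7071); octagon support 1.0000 vs apothem 0.8 → ∉ W
#6 (0, 1, 0, 1): internal (0.0000, 1.4142); octagon support 1.4142 vs apothem 0.8 → ∉ W
#7 (-3, 3, -3, 3): internal (-3.0000, 7.2426); octagon support 7.2426 vs apothem 0.8 → ∉ W
#8 (0, -1, -2, -3): internal (-1.4142, -0.8284); octagon support 1.5858 vs apothem 0.8 → ∉ W
#9 (-1, -1, 1, 0): internal (-0.2929, -1.7071); octagon support 1.7071 vs apothem 0.8 → ∉ W

none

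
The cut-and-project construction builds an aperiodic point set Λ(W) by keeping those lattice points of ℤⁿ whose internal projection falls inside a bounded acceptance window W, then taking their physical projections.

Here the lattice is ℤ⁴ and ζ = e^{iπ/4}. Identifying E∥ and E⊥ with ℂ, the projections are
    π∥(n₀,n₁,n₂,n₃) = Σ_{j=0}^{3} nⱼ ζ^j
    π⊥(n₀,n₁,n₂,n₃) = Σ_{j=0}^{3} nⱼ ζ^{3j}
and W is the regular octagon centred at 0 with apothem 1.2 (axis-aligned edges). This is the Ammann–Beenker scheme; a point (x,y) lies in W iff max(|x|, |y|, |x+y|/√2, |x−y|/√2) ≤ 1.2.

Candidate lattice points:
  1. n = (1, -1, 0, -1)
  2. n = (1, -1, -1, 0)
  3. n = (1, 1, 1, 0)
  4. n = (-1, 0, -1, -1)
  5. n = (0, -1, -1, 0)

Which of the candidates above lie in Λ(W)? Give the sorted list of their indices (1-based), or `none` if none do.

Internal map: ζ^{3j} for j=0..3 gives (1,0), (−√2/2,√2/2), (0,−1), (√2/2,√2/2).
candidate 1: n = (1, -1, 0, -1) → π⊥ ≈ (+1.0000, -1.4142); max(|x|,|y|,|x±y|/√2) = 1.7071 > 1.2 ⇒ ∉ W
candidate 2: n = (1, -1, -1, 0) → π⊥ ≈ (+1.7071, +0.2929); max(|x|,|y|,|x±y|/√2) = 1.7071 > 1.2 ⇒ ∉ W
candidate 3: n = (1, 1, 1, 0) → π⊥ ≈ (+0.2929, -0.2929); max(|x|,|y|,|x±y|/√2) = 0.4142 ≤ 1.2 ⇒ ∈ W
candidate 4: n = (-1, 0, -1, -1) → π⊥ ≈ (-1.7071, +0.2929); max(|x|,|y|,|x±y|/√2) = 1.7071 > 1.2 ⇒ ∉ W
candidate 5: n = (0, -1, -1, 0) → π⊥ ≈ (+0.7071, +0.2929); max(|x|,|y|,|x±y|/√2) = 0.7071 ≤ 1.2 ⇒ ∈ W

3, 5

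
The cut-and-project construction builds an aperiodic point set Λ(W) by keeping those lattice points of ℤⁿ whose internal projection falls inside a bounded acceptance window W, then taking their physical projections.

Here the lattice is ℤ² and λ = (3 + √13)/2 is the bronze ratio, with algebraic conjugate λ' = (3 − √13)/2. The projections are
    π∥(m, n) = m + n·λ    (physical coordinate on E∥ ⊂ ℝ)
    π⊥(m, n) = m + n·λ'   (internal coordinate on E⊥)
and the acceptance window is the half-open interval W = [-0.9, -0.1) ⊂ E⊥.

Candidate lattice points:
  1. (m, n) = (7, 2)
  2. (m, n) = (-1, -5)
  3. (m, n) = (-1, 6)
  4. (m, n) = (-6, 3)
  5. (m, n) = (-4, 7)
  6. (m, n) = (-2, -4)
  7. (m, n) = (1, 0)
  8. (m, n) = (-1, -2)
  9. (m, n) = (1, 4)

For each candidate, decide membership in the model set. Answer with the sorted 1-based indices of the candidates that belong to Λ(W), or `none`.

Numerically λ ≈ 3.302776 and λ' = −1/λ ≈ -0.302776.
[1] lift (7,2): star map gives 6.394449; window check -0.9 ≤ 6.394449 < -0.1 is false → out
[2] lift (-1,-5): star map gives 0.513878; window check -0.9 ≤ 0.513878 < -0.1 is false → out
[3] lift (-1,6): star map gives -2.816654; window check -0.9 ≤ -2.816654 < -0.1 is false → out
[4] lift (-6,3): star map gives -6.908327; window check -0.9 ≤ -6.908327 < -0.1 is false → out
[5] lift (-4,7): star map gives -6.119429; window check -0.9 ≤ -6.119429 < -0.1 is false → out
[6] lift (-2,-4): star map gives -0.788897; window check -0.9 ≤ -0.788897 < -0.1 is true → IN Λ
[7] lift (1,0): star map gives 1.000000; window check -0.9 ≤ 1.000000 < -0.1 is false → out
[8] lift (-1,-2): star map gives -0.394449; window check -0.9 ≤ -0.394449 < -0.1 is true → IN Λ
[9] lift (1,4): star map gives -0.211103; window check -0.9 ≤ -0.211103 < -0.1 is true → IN Λ

6, 8, 9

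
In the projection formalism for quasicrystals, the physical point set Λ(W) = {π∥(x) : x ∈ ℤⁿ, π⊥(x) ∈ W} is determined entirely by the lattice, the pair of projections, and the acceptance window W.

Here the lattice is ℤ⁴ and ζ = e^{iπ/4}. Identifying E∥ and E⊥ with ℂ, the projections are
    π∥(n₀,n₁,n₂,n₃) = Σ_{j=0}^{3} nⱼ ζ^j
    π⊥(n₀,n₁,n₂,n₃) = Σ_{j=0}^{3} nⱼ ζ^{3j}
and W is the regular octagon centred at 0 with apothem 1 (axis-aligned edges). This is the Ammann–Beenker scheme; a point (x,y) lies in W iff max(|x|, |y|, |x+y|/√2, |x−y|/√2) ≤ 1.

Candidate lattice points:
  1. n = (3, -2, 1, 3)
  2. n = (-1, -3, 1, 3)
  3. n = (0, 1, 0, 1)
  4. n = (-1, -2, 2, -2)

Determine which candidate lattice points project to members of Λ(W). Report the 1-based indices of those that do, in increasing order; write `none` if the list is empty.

none

π⊥(n) = n₀ + n₁ζ³ + n₂ζ⁶ + n₃ζ⁹ where ζ = e^{iπ/4}.
candidate 1: n = (3, -2, 1, 3) → π⊥ ≈ (+6.535534, -0.292893); max(|x|,|y|,|x±y|/√2) = 6.535534 > 1 ⇒ ∉ W
candidate 2: n = (-1, -3, 1, 3) → π⊥ ≈ (+3.242641, -1.000000); max(|x|,|y|,|x±y|/√2) = 3.242641 > 1 ⇒ ∉ W
candidate 3: n = (0, 1, 0, 1) → π⊥ ≈ (+0.000000, +1.414214); max(|x|,|y|,|x±y|/√2) = 1.414214 > 1 ⇒ ∉ W
candidate 4: n = (-1, -2, 2, -2) → π⊥ ≈ (-1.000000, -4.828427); max(|x|,|y|,|x±y|/√2) = 4.828427 > 1 ⇒ ∉ W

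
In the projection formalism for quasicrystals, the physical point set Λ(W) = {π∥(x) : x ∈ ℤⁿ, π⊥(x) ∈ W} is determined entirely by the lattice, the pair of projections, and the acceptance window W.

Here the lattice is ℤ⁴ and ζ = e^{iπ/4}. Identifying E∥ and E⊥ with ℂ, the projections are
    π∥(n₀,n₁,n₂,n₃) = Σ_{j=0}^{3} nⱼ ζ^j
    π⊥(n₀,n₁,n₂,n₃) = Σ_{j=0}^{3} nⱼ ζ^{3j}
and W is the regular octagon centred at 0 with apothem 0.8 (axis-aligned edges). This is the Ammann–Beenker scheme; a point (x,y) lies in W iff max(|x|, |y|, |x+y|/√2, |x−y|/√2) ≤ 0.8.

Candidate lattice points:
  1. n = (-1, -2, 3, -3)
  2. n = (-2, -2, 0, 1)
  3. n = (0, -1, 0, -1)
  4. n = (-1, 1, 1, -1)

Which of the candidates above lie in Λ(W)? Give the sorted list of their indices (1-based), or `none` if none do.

π⊥(n) = n₀ + n₁ζ³ + n₂ζ⁶ + n₃ζ⁹ where ζ = e^{iπ/4}.
candidate 1: n = (-1, -2, 3, -3) → π⊥ ≈ (-1.7071, -6.5355); max(|x|,|y|,|x±y|/√2) = 6.5355 > 0.8 ⇒ ∉ W
candidate 2: n = (-2, -2, 0, 1) → π⊥ ≈ (+0.1213, -0.7071); max(|x|,|y|,|x±y|/√2) = 0.7071 ≤ 0.8 ⇒ ∈ W
candidate 3: n = (0, -1, 0, -1) → π⊥ ≈ (+0.0000, -1.4142); max(|x|,|y|,|x±y|/√2) = 1.4142 > 0.8 ⇒ ∉ W
candidate 4: n = (-1, 1, 1, -1) → π⊥ ≈ (-2.4142, -1.0000); max(|x|,|y|,|x±y|/√2) = 2.4142 > 0.8 ⇒ ∉ W

2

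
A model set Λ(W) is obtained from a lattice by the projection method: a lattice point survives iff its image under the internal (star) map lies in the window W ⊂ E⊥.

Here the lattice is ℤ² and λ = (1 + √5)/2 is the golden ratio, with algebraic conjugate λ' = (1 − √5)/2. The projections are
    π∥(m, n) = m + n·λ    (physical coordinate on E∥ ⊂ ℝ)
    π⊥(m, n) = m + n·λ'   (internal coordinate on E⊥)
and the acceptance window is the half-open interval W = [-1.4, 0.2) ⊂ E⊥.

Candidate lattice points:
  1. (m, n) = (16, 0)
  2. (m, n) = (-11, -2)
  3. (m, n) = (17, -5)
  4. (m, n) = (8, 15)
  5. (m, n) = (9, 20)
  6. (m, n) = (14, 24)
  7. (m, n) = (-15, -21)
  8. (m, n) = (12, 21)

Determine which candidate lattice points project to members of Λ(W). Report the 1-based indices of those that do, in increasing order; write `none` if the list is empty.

Compute λ' = (1−√5)/2 = -0.618034, so π⊥(m,n) = m -0.618034·n.
[1] lift (16,0): star map gives 16.000000; window check -1.4 ≤ 16.000000 < 0.2 is false → out
[2] lift (-11,-2): star map gives -9.763932; window check -1.4 ≤ -9.763932 < 0.2 is false → out
[3] lift (17,-5): star map gives 20.090170; window check -1.4 ≤ 20.090170 < 0.2 is false → out
[4] lift (8,15): star map gives -1.270510; window check -1.4 ≤ -1.270510 < 0.2 is true → IN Λ
[5] lift (9,20): star map gives -3.360680; window check -1.4 ≤ -3.360680 < 0.2 is false → out
[6] lift (14,24): star map gives -0.832816; window check -1.4 ≤ -0.832816 < 0.2 is true → IN Λ
[7] lift (-15,-21): star map gives -2.021286; window check -1.4 ≤ -2.021286 < 0.2 is false → out
[8] lift (12,21): star map gives -0.978714; window check -1.4 ≤ -0.978714 < 0.2 is true → IN Λ

4, 6, 8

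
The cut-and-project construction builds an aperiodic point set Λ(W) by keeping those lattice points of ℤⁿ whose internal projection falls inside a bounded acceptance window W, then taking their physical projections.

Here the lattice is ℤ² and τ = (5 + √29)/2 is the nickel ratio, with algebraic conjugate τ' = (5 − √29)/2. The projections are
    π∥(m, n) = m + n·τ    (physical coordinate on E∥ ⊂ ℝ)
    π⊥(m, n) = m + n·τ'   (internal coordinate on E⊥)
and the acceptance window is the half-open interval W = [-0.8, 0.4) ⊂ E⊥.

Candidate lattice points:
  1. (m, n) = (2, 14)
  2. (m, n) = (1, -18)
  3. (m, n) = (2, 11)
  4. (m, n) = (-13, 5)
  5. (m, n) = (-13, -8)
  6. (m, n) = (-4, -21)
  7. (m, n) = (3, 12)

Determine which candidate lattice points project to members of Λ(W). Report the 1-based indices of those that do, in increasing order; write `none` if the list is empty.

Numerically τ ≈ 5.1926 and τ' = −1/τ ≈ -0.1926.
#1 (2,14): internal coord 2 + (14)·τ' = -0.6962; -0.6962 ∈ [-0.8, 0.4) → IN Λ
#2 (1,-18): internal coord 1 + (-18)·τ' = +4.4665; +4.4665 ∉ [-0.8, 0.4) → out
#3 (2,11): internal coord 2 + (11)·τ' = -0.1184; -0.1184 ∈ [-0.8, 0.4) → IN Λ
#4 (-13,5): internal coord -13 + (5)·τ' = -13.9629; -13.9629 ∉ [-0.8, 0.4) → out
#5 (-13,-8): internal coord -13 + (-8)·τ' = -11.4593; -11.4593 ∉ [-0.8, 0.4) → out
#6 (-4,-21): internal coord -4 + (-21)·τ' = +0.0442; +0.0442 ∈ [-0.8, 0.4) → IN Λ
#7 (3,12): internal coord 3 + (12)·τ' = +0.6890; +0.6890 ∉ [-0.8, 0.4) → out

1, 3, 6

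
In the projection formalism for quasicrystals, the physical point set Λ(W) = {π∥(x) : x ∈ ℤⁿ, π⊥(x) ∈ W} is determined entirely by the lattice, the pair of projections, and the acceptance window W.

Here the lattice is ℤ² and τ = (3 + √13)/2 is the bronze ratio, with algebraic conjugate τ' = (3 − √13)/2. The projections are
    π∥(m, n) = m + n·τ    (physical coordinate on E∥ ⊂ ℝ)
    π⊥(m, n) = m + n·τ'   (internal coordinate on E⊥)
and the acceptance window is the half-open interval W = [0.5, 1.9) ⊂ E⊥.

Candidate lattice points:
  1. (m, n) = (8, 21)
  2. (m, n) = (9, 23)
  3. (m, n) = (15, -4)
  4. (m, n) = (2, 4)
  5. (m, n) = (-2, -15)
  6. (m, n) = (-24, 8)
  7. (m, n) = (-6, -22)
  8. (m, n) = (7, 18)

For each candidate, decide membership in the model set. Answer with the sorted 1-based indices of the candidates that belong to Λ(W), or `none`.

τ' = (3−√13)/2 ≈ -0.3028.
#1 (8,21): internal coord 8 + (21)·τ' = +1.6417; +1.6417 ∈ [0.5, 1.9) → IN Λ
#2 (9,23): internal coord 9 + (23)·τ' = +2.0362; +2.0362 ∉ [0.5, 1.9) → out
#3 (15,-4): internal coord 15 + (-4)·τ' = +16.2111; +16.2111 ∉ [0.5, 1.9) → out
#4 (2,4): internal coord 2 + (4)·τ' = +0.7889; +0.7889 ∈ [0.5, 1.9) → IN Λ
#5 (-2,-15): internal coord -2 + (-15)·τ' = +2.5416; +2.5416 ∉ [0.5, 1.9) → out
#6 (-24,8): internal coord -24 + (8)·τ' = -26.4222; -26.4222 ∉ [0.5, 1.9) → out
#7 (-6,-22): internal coord -6 + (-22)·τ' = +0.6611; +0.6611 ∈ [0.5, 1.9) → IN Λ
#8 (7,18): internal coord 7 + (18)·τ' = +1.5500; +1.5500 ∈ [0.5, 1.9) → IN Λ

1, 4, 7, 8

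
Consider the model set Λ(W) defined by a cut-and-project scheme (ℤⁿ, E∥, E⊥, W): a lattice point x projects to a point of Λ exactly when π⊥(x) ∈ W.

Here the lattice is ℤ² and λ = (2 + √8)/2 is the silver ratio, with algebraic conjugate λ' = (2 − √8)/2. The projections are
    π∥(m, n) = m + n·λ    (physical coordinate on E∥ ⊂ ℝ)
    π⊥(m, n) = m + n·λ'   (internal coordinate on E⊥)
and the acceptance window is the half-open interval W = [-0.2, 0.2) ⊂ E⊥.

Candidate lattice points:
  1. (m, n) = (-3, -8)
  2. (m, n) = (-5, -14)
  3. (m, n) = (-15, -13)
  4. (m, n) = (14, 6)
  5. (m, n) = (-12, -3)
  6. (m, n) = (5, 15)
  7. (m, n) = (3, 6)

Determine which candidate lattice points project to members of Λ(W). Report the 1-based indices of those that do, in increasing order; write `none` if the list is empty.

Numerically λ ≈ 2.414214 and λ' = −1/λ ≈ -0.414214.
[1] lift (-3,-8): star map gives 0.313708; window check -0.2 ≤ 0.313708 < 0.2 is false → out
[2] lift (-5,-14): star map gives 0.798990; window check -0.2 ≤ 0.798990 < 0.2 is false → out
[3] lift (-15,-13): star map gives -9.615224; window check -0.2 ≤ -9.615224 < 0.2 is false → out
[4] lift (14,6): star map gives 11.514719; window check -0.2 ≤ 11.514719 < 0.2 is false → out
[5] lift (-12,-3): star map gives -10.757359; window check -0.2 ≤ -10.757359 < 0.2 is false → out
[6] lift (5,15): star map gives -1.213203; window check -0.2 ≤ -1.213203 < 0.2 is false → out
[7] lift (3,6): star map gives 0.514719; window check -0.2 ≤ 0.514719 < 0.2 is false → out

none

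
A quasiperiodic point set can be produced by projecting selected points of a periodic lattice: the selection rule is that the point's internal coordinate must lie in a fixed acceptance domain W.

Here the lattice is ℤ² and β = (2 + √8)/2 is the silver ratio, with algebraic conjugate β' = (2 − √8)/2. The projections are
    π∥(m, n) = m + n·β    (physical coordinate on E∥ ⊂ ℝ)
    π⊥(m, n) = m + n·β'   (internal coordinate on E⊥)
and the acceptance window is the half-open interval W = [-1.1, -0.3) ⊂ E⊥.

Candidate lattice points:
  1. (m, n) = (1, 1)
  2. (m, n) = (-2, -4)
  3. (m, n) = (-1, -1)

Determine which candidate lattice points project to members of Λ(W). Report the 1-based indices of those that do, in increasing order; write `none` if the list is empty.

2, 3

Numerically β ≈ 2.4142 and β' = −1/β ≈ -0.4142.
#1 (1,1): internal coord 1 + (1)·β' = +0.5858; +0.5858 ∉ [-1.1, -0.3) → out
#2 (-2,-4): internal coord -2 + (-4)·β' = -0.3431; -0.3431 ∈ [-1.1, -0.3) → IN Λ
#3 (-1,-1): internal coord -1 + (-1)·β' = -0.5858; -0.5858 ∈ [-1.1, -0.3) → IN Λ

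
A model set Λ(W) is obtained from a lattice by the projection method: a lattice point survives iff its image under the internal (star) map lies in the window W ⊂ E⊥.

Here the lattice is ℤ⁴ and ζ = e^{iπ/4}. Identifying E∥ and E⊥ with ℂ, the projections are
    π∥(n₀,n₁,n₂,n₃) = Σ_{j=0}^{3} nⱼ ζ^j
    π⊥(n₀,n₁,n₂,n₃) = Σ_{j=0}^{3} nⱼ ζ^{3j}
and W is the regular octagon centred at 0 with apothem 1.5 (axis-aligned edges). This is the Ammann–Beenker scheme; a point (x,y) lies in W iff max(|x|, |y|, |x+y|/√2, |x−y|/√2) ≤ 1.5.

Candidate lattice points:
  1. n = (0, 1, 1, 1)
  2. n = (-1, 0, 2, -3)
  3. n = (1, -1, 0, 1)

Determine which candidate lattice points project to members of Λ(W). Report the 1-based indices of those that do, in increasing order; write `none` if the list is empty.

Internal map: ζ^{3j} for j=0..3 gives (1,0), (−√2/2,√2/2), (0,−1), (√2/2,√2/2).
candidate 1: n = (0, 1, 1, 1) → π⊥ ≈ (+0.00000, +0.41421); max(|x|,|y|,|x±y|/√2) = 0.41421 ≤ 1.5 ⇒ ∈ W
candidate 2: n = (-1, 0, 2, -3) → π⊥ ≈ (-3.12132, -4.12132); max(|x|,|y|,|x±y|/√2) = 5.12132 > 1.5 ⇒ ∉ W
candidate 3: n = (1, -1, 0, 1) → π⊥ ≈ (+2.41421, +0.00000); max(|x|,|y|,|x±y|/√2) = 2.41421 > 1.5 ⇒ ∉ W

1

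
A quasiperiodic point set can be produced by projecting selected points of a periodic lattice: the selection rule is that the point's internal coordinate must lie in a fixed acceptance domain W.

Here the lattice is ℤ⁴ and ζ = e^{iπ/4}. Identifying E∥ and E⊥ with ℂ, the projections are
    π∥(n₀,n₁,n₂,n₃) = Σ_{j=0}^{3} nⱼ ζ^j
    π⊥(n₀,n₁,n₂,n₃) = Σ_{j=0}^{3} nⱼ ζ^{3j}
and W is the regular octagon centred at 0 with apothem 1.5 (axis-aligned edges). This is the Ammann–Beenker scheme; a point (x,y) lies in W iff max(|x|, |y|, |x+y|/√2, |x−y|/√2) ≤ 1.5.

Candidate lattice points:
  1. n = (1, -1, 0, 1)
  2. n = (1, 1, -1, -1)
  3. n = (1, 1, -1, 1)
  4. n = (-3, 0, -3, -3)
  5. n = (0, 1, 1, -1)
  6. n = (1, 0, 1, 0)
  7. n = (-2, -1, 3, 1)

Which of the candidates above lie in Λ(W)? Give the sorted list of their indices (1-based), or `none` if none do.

2, 6

Internal map: ζ^{3j} for j=0..3 gives (1,0), (−√2/2,√2/2), (0,−1), (√2/2,√2/2).
candidate 1: n = (1, -1, 0, 1) → π⊥ ≈ (+2.41421, +0.00000); max(|x|,|y|,|x±y|/√2) = 2.41421 > 1.5 ⇒ ∉ W
candidate 2: n = (1, 1, -1, -1) → π⊥ ≈ (-0.41421, +1.00000); max(|x|,|y|,|x±y|/√2) = 1.00000 ≤ 1.5 ⇒ ∈ W
candidate 3: n = (1, 1, -1, 1) → π⊥ ≈ (+1.00000, +2.41421); max(|x|,|y|,|x±y|/√2) = 2.41421 > 1.5 ⇒ ∉ W
candidate 4: n = (-3, 0, -3, -3) → π⊥ ≈ (-5.12132, +0.87868); max(|x|,|y|,|x±y|/√2) = 5.12132 > 1.5 ⇒ ∉ W
candidate 5: n = (0, 1, 1, -1) → π⊥ ≈ (-1.41421, -1.00000); max(|x|,|y|,|x±y|/√2) = 1.70711 > 1.5 ⇒ ∉ W
candidate 6: n = (1, 0, 1, 0) → π⊥ ≈ (+1.00000, -1.00000); max(|x|,|y|,|x±y|/√2) = 1.41421 ≤ 1.5 ⇒ ∈ W
candidate 7: n = (-2, -1, 3, 1) → π⊥ ≈ (-0.58579, -3.00000); max(|x|,|y|,|x±y|/√2) = 3.00000 > 1.5 ⇒ ∉ W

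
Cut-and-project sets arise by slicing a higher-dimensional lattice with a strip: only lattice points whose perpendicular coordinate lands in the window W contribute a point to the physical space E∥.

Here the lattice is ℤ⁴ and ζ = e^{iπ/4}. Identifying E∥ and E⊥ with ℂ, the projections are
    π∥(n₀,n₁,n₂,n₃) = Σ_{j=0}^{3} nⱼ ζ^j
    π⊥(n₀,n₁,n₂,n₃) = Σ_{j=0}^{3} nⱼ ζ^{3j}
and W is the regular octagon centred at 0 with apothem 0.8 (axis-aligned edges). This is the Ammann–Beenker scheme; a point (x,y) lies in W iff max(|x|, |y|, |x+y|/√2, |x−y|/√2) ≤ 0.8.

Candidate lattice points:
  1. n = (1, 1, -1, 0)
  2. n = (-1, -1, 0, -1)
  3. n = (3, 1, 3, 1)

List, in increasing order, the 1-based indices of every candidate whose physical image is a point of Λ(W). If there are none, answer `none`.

Internal map: ζ^{3j} for j=0..3 gives (1,0), (−√2/2,√2/2), (0,−1), (√2/2,√2/2).
candidate 1: n = (1, 1, -1, 0) → π⊥ ≈ (+0.29289, +1.70711); max(|x|,|y|,|x±y|/√2) = 1.70711 > 0.8 ⇒ ∉ W
candidate 2: n = (-1, -1, 0, -1) → π⊥ ≈ (-1.00000, -1.41421); max(|x|,|y|,|x±y|/√2) = 1.70711 > 0.8 ⇒ ∉ W
candidate 3: n = (3, 1, 3, 1) → π⊥ ≈ (+3.00000, -1.58579); max(|x|,|y|,|x±y|/√2) = 3.24264 > 0.8 ⇒ ∉ W

none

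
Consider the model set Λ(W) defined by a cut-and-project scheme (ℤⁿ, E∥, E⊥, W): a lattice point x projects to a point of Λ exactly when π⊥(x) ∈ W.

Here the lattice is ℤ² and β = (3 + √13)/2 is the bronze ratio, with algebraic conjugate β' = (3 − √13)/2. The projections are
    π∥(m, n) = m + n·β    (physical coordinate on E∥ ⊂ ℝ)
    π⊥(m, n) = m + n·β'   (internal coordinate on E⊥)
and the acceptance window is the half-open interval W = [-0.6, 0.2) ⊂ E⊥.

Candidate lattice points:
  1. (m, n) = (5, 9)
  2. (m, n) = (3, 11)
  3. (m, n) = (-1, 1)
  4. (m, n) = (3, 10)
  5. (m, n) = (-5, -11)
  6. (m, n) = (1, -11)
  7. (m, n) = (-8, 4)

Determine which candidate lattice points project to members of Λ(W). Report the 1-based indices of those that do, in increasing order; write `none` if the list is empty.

2, 4

β' = (3−√13)/2 ≈ -0.3028.
#1 (5,9): internal coord 5 + (9)·β' = +2.2750; +2.2750 ∉ [-0.6, 0.2) → out
#2 (3,11): internal coord 3 + (11)·β' = -0.3305; -0.3305 ∈ [-0.6, 0.2) → IN Λ
#3 (-1,1): internal coord -1 + (1)·β' = -1.3028; -1.3028 ∉ [-0.6, 0.2) → out
#4 (3,10): internal coord 3 + (10)·β' = -0.0278; -0.0278 ∈ [-0.6, 0.2) → IN Λ
#5 (-5,-11): internal coord -5 + (-11)·β' = -1.6695; -1.6695 ∉ [-0.6, 0.2) → out
#6 (1,-11): internal coord 1 + (-11)·β' = +4.3305; +4.3305 ∉ [-0.6, 0.2) → out
#7 (-8,4): internal coord -8 + (4)·β' = -9.2111; -9.2111 ∉ [-0.6, 0.2) → out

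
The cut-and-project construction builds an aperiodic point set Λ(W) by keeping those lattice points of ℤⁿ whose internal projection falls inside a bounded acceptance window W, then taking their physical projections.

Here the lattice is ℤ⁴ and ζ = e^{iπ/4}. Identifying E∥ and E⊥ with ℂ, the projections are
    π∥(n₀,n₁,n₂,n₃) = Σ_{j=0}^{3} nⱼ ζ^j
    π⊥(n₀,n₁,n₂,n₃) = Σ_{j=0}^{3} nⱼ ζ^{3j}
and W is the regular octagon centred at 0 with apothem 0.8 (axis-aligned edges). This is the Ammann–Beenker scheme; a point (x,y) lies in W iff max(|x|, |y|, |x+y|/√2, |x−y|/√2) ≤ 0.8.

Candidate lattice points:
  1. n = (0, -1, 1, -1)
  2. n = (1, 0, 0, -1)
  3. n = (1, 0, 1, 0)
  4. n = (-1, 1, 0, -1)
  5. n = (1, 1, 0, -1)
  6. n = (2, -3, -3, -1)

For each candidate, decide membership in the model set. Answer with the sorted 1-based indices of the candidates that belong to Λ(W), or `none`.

Internal map: ζ^{3j} for j=0..3 gives (1,0), (−√2/2,√2/2), (0,−1), (√2/2,√2/2).
candidate 1: n = (0, -1, 1, -1) → π⊥ ≈ (+0.00000, -2.41421); max(|x|,|y|,|x±y|/√2) = 2.41421 > 0.8 ⇒ ∉ W
candidate 2: n = (1, 0, 0, -1) → π⊥ ≈ (+0.29289, -0.70711); max(|x|,|y|,|x±y|/√2) = 0.70711 ≤ 0.8 ⇒ ∈ W
candidate 3: n = (1, 0, 1, 0) → π⊥ ≈ (+1.00000, -1.00000); max(|x|,|y|,|x±y|/√2) = 1.41421 > 0.8 ⇒ ∉ W
candidate 4: n = (-1, 1, 0, -1) → π⊥ ≈ (-2.41421, +0.00000); max(|x|,|y|,|x±y|/√2) = 2.41421 > 0.8 ⇒ ∉ W
candidate 5: n = (1, 1, 0, -1) → π⊥ ≈ (-0.41421, +0.00000); max(|x|,|y|,|x±y|/√2) = 0.41421 ≤ 0.8 ⇒ ∈ W
candidate 6: n = (2, -3, -3, -1) → π⊥ ≈ (+3.41421, +0.17157); max(|x|,|y|,|x±y|/√2) = 3.41421 > 0.8 ⇒ ∉ W

2, 5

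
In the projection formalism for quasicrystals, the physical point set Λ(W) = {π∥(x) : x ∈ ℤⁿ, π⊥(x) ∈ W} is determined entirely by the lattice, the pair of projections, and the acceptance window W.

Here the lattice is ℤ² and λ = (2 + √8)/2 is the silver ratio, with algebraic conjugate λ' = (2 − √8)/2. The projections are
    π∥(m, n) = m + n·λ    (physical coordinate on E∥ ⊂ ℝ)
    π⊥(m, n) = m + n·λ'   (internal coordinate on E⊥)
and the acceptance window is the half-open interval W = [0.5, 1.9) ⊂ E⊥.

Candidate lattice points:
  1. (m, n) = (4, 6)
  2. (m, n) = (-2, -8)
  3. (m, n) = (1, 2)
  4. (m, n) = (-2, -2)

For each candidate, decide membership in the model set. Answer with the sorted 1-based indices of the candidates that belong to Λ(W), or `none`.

1, 2

Numerically λ ≈ 2.41421 and λ' = −1/λ ≈ -0.41421.
[1] lift (4,6): star map gives 1.51472; window check 0.5 ≤ 1.51472 < 1.9 is true → IN Λ
[2] lift (-2,-8): star map gives 1.31371; window check 0.5 ≤ 1.31371 < 1.9 is true → IN Λ
[3] lift (1,2): star map gives 0.17157; window check 0.5 ≤ 0.17157 < 1.9 is false → out
[4] lift (-2,-2): star map gives -1.17157; window check 0.5 ≤ -1.17157 < 1.9 is false → out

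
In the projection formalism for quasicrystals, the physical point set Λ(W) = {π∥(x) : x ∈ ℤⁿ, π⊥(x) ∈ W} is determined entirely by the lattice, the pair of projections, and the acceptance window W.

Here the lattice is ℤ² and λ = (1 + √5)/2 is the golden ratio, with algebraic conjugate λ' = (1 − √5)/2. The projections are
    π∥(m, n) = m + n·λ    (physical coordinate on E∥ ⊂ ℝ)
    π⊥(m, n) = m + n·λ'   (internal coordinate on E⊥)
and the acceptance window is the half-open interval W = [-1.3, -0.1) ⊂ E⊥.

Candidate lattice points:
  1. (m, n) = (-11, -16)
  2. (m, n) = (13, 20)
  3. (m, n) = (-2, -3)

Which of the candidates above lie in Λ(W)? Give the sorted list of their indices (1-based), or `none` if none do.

Numerically λ ≈ 1.6180 and λ' = −1/λ ≈ -0.6180.
candidate 1: (m,n)=(-11,-16) → π∥ = -11-16·λ ≈ -36.8885, π⊥ = -11-16·λ' ≈ -1.1115 ∈ [-1.3, -0.1) ⇒ IN Λ
candidate 2: (m,n)=(13,20) → π∥ = 13+20·λ ≈ 45.3607, π⊥ = 13+20·λ' ≈ 0.6393 ∉ [-1.3, -0.1) ⇒ out
candidate 3: (m,n)=(-2,-3) → π∥ = -2-3·λ ≈ -6.8541, π⊥ = -2-3·λ' ≈ -0.1459 ∈ [-1.3, -0.1) ⇒ IN Λ

1, 3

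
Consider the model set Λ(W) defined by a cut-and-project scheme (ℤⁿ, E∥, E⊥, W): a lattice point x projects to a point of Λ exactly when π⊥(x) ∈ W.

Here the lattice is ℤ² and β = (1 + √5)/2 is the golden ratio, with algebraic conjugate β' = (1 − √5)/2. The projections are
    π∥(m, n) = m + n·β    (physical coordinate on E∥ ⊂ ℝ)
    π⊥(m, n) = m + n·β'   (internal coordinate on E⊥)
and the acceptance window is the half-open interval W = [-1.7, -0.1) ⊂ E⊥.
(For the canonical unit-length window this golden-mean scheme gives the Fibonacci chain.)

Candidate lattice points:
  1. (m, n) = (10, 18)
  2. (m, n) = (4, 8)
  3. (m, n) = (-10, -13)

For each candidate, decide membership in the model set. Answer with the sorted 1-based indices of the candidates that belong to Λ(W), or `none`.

Numerically β ≈ 1.61803 and β' = −1/β ≈ -0.61803.
candidate 1: (m,n)=(10,18) → π∥ = 10+18·β ≈ 39.12461, π⊥ = 10+18·β' ≈ -1.12461 ∈ [-1.7, -0.1) ⇒ IN Λ
candidate 2: (m,n)=(4,8) → π∥ = 4+8·β ≈ 16.94427, π⊥ = 4+8·β' ≈ -0.94427 ∈ [-1.7, -0.1) ⇒ IN Λ
candidate 3: (m,n)=(-10,-13) → π∥ = -10-13·β ≈ -31.03444, π⊥ = -10-13·β' ≈ -1.96556 ∉ [-1.7, -0.1) ⇒ out

1, 2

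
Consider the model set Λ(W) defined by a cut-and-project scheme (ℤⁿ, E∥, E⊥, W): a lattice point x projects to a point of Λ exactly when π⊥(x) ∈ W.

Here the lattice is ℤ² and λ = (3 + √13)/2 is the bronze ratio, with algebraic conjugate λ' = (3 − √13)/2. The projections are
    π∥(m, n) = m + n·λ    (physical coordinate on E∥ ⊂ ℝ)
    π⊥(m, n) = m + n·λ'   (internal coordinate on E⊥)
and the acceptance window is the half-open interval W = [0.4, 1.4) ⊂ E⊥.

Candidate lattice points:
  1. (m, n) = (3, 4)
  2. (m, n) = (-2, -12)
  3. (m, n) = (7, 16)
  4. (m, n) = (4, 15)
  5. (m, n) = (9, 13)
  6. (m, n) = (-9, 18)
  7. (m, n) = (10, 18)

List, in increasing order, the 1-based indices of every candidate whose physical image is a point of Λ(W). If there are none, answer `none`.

none

λ' = (3−√13)/2 ≈ -0.3028.
[1] lift (3,4): star map gives 1.7889; window check 0.4 ≤ 1.7889 < 1.4 is false → out
[2] lift (-2,-12): star map gives 1.6333; window check 0.4 ≤ 1.6333 < 1.4 is false → out
[3] lift (7,16): star map gives 2.1556; window check 0.4 ≤ 2.1556 < 1.4 is false → out
[4] lift (4,15): star map gives -0.5416; window check 0.4 ≤ -0.5416 < 1.4 is false → out
[5] lift (9,13): star map gives 5.0639; window check 0.4 ≤ 5.0639 < 1.4 is false → out
[6] lift (-9,18): star map gives -14.4500; window check 0.4 ≤ -14.4500 < 1.4 is false → out
[7] lift (10,18): star map gives 4.5500; window check 0.4 ≤ 4.5500 < 1.4 is false → out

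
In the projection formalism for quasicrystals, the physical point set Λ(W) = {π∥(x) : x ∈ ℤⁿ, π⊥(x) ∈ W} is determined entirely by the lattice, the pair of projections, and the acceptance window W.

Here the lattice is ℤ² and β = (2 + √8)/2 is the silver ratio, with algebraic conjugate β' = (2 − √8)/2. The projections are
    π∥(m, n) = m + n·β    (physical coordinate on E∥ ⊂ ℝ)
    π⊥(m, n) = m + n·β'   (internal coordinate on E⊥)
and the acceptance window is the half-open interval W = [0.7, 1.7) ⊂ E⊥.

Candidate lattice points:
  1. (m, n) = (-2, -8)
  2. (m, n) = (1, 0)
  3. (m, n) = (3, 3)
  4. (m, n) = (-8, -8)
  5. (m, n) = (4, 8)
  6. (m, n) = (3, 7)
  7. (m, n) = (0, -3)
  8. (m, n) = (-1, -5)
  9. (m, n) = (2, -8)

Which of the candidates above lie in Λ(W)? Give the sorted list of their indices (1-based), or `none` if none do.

1, 2, 7, 8

Compute β' = (2−√8)/2 = -0.41421, so π⊥(m,n) = m -0.41421·n.
#1 (-2,-8): internal coord -2 + (-8)·β' = +1.31371; +1.31371 ∈ [0.7, 1.7) → IN Λ
#2 (1,0): internal coord 1 + (0)·β' = +1.00000; +1.00000 ∈ [0.7, 1.7) → IN Λ
#3 (3,3): internal coord 3 + (3)·β' = +1.75736; +1.75736 ∉ [0.7, 1.7) → out
#4 (-8,-8): internal coord -8 + (-8)·β' = -4.68629; -4.68629 ∉ [0.7, 1.7) → out
#5 (4,8): internal coord 4 + (8)·β' = +0.68629; +0.68629 ∉ [0.7, 1.7) → out
#6 (3,7): internal coord 3 + (7)·β' = +0.10051; +0.10051 ∉ [0.7, 1.7) → out
#7 (0,-3): internal coord 0 + (-3)·β' = +1.24264; +1.24264 ∈ [0.7, 1.7) → IN Λ
#8 (-1,-5): internal coord -1 + (-5)·β' = +1.07107; +1.07107 ∈ [0.7, 1.7) → IN Λ
#9 (2,-8): internal coord 2 + (-8)·β' = +5.31371; +5.31371 ∉ [0.7, 1.7) → out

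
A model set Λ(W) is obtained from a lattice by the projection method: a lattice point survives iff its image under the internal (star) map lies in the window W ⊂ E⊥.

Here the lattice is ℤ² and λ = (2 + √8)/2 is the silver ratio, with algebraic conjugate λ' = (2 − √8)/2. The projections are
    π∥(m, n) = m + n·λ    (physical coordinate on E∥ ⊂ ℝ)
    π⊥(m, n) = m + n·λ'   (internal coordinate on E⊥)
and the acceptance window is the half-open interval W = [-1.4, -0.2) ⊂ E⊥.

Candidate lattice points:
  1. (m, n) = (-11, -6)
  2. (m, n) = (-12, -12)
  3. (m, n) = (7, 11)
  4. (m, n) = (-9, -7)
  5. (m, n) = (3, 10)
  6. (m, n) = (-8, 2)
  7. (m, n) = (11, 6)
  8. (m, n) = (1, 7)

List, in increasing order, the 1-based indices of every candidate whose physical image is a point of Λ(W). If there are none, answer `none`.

Numerically λ ≈ 2.41421 and λ' = −1/λ ≈ -0.41421.
candidate 1: (m,n)=(-11,-6) → π∥ = -11-6·λ ≈ -25.48528, π⊥ = -11-6·λ' ≈ -8.51472 ∉ [-1.4, -0.2) ⇒ out
candidate 2: (m,n)=(-12,-12) → π∥ = -12-12·λ ≈ -40.97056, π⊥ = -12-12·λ' ≈ -7.02944 ∉ [-1.4, -0.2) ⇒ out
candidate 3: (m,n)=(7,11) → π∥ = 7+11·λ ≈ 33.55635, π⊥ = 7+11·λ' ≈ 2.44365 ∉ [-1.4, -0.2) ⇒ out
candidate 4: (m,n)=(-9,-7) → π∥ = -9-7·λ ≈ -25.89949, π⊥ = -9-7·λ' ≈ -6.10051 ∉ [-1.4, -0.2) ⇒ out
candidate 5: (m,n)=(3,10) → π∥ = 3+10·λ ≈ 27.14214, π⊥ = 3+10·λ' ≈ -1.14214 ∈ [-1.4, -0.2) ⇒ IN Λ
candidate 6: (m,n)=(-8,2) → π∥ = -8+2·λ ≈ -3.17157, π⊥ = -8+2·λ' ≈ -8.82843 ∉ [-1.4, -0.2) ⇒ out
candidate 7: (m,n)=(11,6) → π∥ = 11+6·λ ≈ 25.48528, π⊥ = 11+6·λ' ≈ 8.51472 ∉ [-1.4, -0.2) ⇒ out
candidate 8: (m,n)=(1,7) → π∥ = 1+7·λ ≈ 17.89949, π⊥ = 1+7·λ' ≈ -1.89949 ∉ [-1.4, -0.2) ⇒ out

5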